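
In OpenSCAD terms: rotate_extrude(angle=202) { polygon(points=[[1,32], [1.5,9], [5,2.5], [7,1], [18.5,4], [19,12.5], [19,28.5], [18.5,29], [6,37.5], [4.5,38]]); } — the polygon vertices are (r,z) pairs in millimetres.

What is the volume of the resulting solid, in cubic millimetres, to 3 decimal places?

Profile (r,z), 10 vertices: (1,32) (1.5,9) (5,2.5) (7,1) (18.5,4) (19,12.5) (19,28.5) (18.5,29) (6,37.5) (4.5,38)
edge 0: (1,32)→(1.5,9)  cross = 1·9 − 1.5·32 = -39.0000; (r_i+r_j)·cross = 2.5·-39.0000 = -97.5000
edge 1: (1.5,9)→(5,2.5)  cross = 1.5·2.5 − 5·9 = -41.2500; (r_i+r_j)·cross = 6.5·-41.2500 = -268.1250
edge 2: (5,2.5)→(7,1)  cross = 5·1 − 7·2.5 = -12.5000; (r_i+r_j)·cross = 12·-12.5000 = -150.0000
edge 3: (7,1)→(18.5,4)  cross = 7·4 − 18.5·1 = 9.5000; (r_i+r_j)·cross = 25.5·9.5000 = 242.2500
edge 4: (18.5,4)→(19,12.5)  cross = 18.5·12.5 − 19·4 = 155.2500; (r_i+r_j)·cross = 37.5·155.2500 = 5821.8750
edge 5: (19,12.5)→(19,28.5)  cross = 19·28.5 − 19·12.5 = 304.0000; (r_i+r_j)·cross = 38·304.0000 = 11552.0000
edge 6: (19,28.5)→(18.5,29)  cross = 19·29 − 18.5·28.5 = 23.7500; (r_i+r_j)·cross = 37.5·23.7500 = 890.6250
edge 7: (18.5,29)→(6,37.5)  cross = 18.5·37.5 − 6·29 = 519.7500; (r_i+r_j)·cross = 24.5·519.7500 = 12733.8750
edge 8: (6,37.5)→(4.5,38)  cross = 6·38 − 4.5·37.5 = 59.2500; (r_i+r_j)·cross = 10.5·59.2500 = 622.1250
edge 9: (4.5,38)→(1,32)  cross = 4.5·32 − 1·38 = 106.0000; (r_i+r_j)·cross = 5.5·106.0000 = 583.0000
Σcross = 1084.7500 → A = |Σcross|/2 = 542.3750 mm²
Σ(r_i+r_j)·cross = 31930.1250 → first moment M = |Σ|/6 = 5321.6875
R_c = M/A = 5321.6875/542.3750 = 9.8118 mm
θ = 202° = 3.525565 rad
V = θ·R_c·A = 3.525565·9.8118·542.3750 = 18761.956 mm³

Volume = 18761.956 mm³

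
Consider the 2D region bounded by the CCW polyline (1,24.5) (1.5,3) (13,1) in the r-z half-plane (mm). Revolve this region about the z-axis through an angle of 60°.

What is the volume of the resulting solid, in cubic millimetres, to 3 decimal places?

Profile (r,z), 3 vertices: (1,24.5) (1.5,3) (13,1)
edge 0: (1,24.5)→(1.5,3)  cross = 1·3 − 1.5·24.5 = -33.7500; (r_i+r_j)·cross = 2.5·-33.7500 = -84.3750
edge 1: (1.5,3)→(13,1)  cross = 1.5·1 − 13·3 = -37.5000; (r_i+r_j)·cross = 14.5·-37.5000 = -543.7500
edge 2: (13,1)→(1,24.5)  cross = 13·24.5 − 1·1 = 317.5000; (r_i+r_j)·cross = 14·317.5000 = 4445.0000
Σcross = 246.2500 → A = |Σcross|/2 = 123.1250 mm²
Σ(r_i+r_j)·cross = 3816.8750 → first moment M = |Σ|/6 = 636.1458
R_c = M/A = 636.1458/123.1250 = 5.1667 mm
θ = 60° = 1.047198 rad
V = θ·R_c·A = 1.047198·5.1667·123.1250 = 666.170 mm³

Volume = 666.170 mm³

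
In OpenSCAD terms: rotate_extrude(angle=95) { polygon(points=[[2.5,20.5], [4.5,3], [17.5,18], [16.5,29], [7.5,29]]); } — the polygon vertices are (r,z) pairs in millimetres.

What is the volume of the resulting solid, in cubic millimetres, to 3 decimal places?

Profile (r,z), 5 vertices: (2.5,20.5) (4.5,3) (17.5,18) (16.5,29) (7.5,29)
edge 0: (2.5,20.5)→(4.5,3)  cross = 2.5·3 − 4.5·20.5 = -84.7500; (r_i+r_j)·cross = 7·-84.7500 = -593.2500
edge 1: (4.5,3)→(17.5,18)  cross = 4.5·18 − 17.5·3 = 28.5000; (r_i+r_j)·cross = 22·28.5000 = 627.0000
edge 2: (17.5,18)→(16.5,29)  cross = 17.5·29 − 16.5·18 = 210.5000; (r_i+r_j)·cross = 34·210.5000 = 7157.0000
edge 3: (16.5,29)→(7.5,29)  cross = 16.5·29 − 7.5·29 = 261.0000; (r_i+r_j)·cross = 24·261.0000 = 6264.0000
edge 4: (7.5,29)→(2.5,20.5)  cross = 7.5·20.5 − 2.5·29 = 81.2500; (r_i+r_j)·cross = 10·81.2500 = 812.5000
Σcross = 496.5000 → A = |Σcross|/2 = 248.2500 mm²
Σ(r_i+r_j)·cross = 14267.2500 → first moment M = |Σ|/6 = 2377.8750
R_c = M/A = 2377.8750/248.2500 = 9.5785 mm
θ = 95° = 1.658063 rad
V = θ·R_c·A = 1.658063·9.5785·248.2500 = 3942.666 mm³

Volume = 3942.666 mm³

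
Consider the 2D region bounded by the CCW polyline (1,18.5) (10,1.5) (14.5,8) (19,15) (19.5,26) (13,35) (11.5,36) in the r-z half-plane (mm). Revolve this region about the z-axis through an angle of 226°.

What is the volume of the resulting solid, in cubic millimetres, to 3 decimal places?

Profile (r,z), 7 vertices: (1,18.5) (10,1.5) (14.5,8) (19,15) (19.5,26) (13,35) (11.5,36)
edge 0: (1,18.5)→(10,1.5)  cross = 1·1.5 − 10·18.5 = -183.5000; (r_i+r_j)·cross = 11·-183.5000 = -2018.5000
edge 1: (10,1.5)→(14.5,8)  cross = 10·8 − 14.5·1.5 = 58.2500; (r_i+r_j)·cross = 24.5·58.2500 = 1427.1250
edge 2: (14.5,8)→(19,15)  cross = 14.5·15 − 19·8 = 65.5000; (r_i+r_j)·cross = 33.5·65.5000 = 2194.2500
edge 3: (19,15)→(19.5,26)  cross = 19·26 − 19.5·15 = 201.5000; (r_i+r_j)·cross = 38.5·201.5000 = 7757.7500
edge 4: (19.5,26)→(13,35)  cross = 19.5·35 − 13·26 = 344.5000; (r_i+r_j)·cross = 32.5·344.5000 = 11196.2500
edge 5: (13,35)→(11.5,36)  cross = 13·36 − 11.5·35 = 65.5000; (r_i+r_j)·cross = 24.5·65.5000 = 1604.7500
edge 6: (11.5,36)→(1,18.5)  cross = 11.5·18.5 − 1·36 = 176.7500; (r_i+r_j)·cross = 12.5·176.7500 = 2209.3750
Σcross = 728.5000 → A = |Σcross|/2 = 364.2500 mm²
Σ(r_i+r_j)·cross = 24371.0000 → first moment M = |Σ|/6 = 4061.8333
R_c = M/A = 4061.8333/364.2500 = 11.1512 mm
θ = 226° = 3.944444 rad
V = θ·R_c·A = 3.944444·11.1512·364.2500 = 16021.675 mm³

Volume = 16021.675 mm³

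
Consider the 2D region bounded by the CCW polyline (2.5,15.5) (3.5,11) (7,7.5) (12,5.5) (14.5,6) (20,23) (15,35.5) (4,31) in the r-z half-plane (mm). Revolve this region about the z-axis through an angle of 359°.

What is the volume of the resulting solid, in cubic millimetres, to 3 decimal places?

Profile (r,z), 8 vertices: (2.5,15.5) (3.5,11) (7,7.5) (12,5.5) (14.5,6) (20,23) (15,35.5) (4,31)
edge 0: (2.5,15.5)→(3.5,11)  cross = 2.5·11 − 3.5·15.5 = -26.7500; (r_i+r_j)·cross = 6·-26.7500 = -160.5000
edge 1: (3.5,11)→(7,7.5)  cross = 3.5·7.5 − 7·11 = -50.7500; (r_i+r_j)·cross = 10.5·-50.7500 = -532.8750
edge 2: (7,7.5)→(12,5.5)  cross = 7·5.5 − 12·7.5 = -51.5000; (r_i+r_j)·cross = 19·-51.5000 = -978.5000
edge 3: (12,5.5)→(14.5,6)  cross = 12·6 − 14.5·5.5 = -7.7500; (r_i+r_j)·cross = 26.5·-7.7500 = -205.3750
edge 4: (14.5,6)→(20,23)  cross = 14.5·23 − 20·6 = 213.5000; (r_i+r_j)·cross = 34.5·213.5000 = 7365.7500
edge 5: (20,23)→(15,35.5)  cross = 20·35.5 − 15·23 = 365.0000; (r_i+r_j)·cross = 35·365.0000 = 12775.0000
edge 6: (15,35.5)→(4,31)  cross = 15·31 − 4·35.5 = 323.0000; (r_i+r_j)·cross = 19·323.0000 = 6137.0000
edge 7: (4,31)→(2.5,15.5)  cross = 4·15.5 − 2.5·31 = -15.5000; (r_i+r_j)·cross = 6.5·-15.5000 = -100.7500
Σcross = 749.2500 → A = |Σcross|/2 = 374.6250 mm²
Σ(r_i+r_j)·cross = 24299.7500 → first moment M = |Σ|/6 = 4049.9583
R_c = M/A = 4049.9583/374.6250 = 10.8107 mm
θ = 359° = 6.265732 rad
V = θ·R_c·A = 6.265732·10.8107·374.6250 = 25375.954 mm³

Volume = 25375.954 mm³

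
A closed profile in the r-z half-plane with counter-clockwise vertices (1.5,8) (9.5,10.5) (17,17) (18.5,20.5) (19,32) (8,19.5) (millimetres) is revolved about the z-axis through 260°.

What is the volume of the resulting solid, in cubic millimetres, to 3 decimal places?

Profile (r,z), 6 vertices: (1.5,8) (9.5,10.5) (17,17) (18.5,20.5) (19,32) (8,19.5)
edge 0: (1.5,8)→(9.5,10.5)  cross = 1.5·10.5 − 9.5·8 = -60.2500; (r_i+r_j)·cross = 11·-60.2500 = -662.7500
edge 1: (9.5,10.5)→(17,17)  cross = 9.5·17 − 17·10.5 = -17.0000; (r_i+r_j)·cross = 26.5·-17.0000 = -450.5000
edge 2: (17,17)→(18.5,20.5)  cross = 17·20.5 − 18.5·17 = 34.0000; (r_i+r_j)·cross = 35.5·34.0000 = 1207.0000
edge 3: (18.5,20.5)→(19,32)  cross = 18.5·32 − 19·20.5 = 202.5000; (r_i+r_j)·cross = 37.5·202.5000 = 7593.7500
edge 4: (19,32)→(8,19.5)  cross = 19·19.5 − 8·32 = 114.5000; (r_i+r_j)·cross = 27·114.5000 = 3091.5000
edge 5: (8,19.5)→(1.5,8)  cross = 8·8 − 1.5·19.5 = 34.7500; (r_i+r_j)·cross = 9.5·34.7500 = 330.1250
Σcross = 308.5000 → A = |Σcross|/2 = 154.2500 mm²
Σ(r_i+r_j)·cross = 11109.1250 → first moment M = |Σ|/6 = 1851.5208
R_c = M/A = 1851.5208/154.2500 = 12.0034 mm
θ = 260° = 4.537856 rad
V = θ·R_c·A = 4.537856·12.0034·154.2500 = 8401.935 mm³

Volume = 8401.935 mm³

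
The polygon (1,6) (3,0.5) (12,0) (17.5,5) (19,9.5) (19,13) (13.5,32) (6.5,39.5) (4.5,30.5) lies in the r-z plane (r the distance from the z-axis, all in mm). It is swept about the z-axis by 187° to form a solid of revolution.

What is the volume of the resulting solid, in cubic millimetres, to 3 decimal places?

Volume = 14961.714 mm³

Profile (r,z), 9 vertices: (1,6) (3,0.5) (12,0) (17.5,5) (19,9.5) (19,13) (13.5,32) (6.5,39.5) (4.5,30.5)
edge 0: (1,6)→(3,0.5)  cross = 1·0.5 − 3·6 = -17.5000; (r_i+r_j)·cross = 4·-17.5000 = -70.0000
edge 1: (3,0.5)→(12,0)  cross = 3·0 − 12·0.5 = -6.0000; (r_i+r_j)·cross = 15·-6.0000 = -90.0000
edge 2: (12,0)→(17.5,5)  cross = 12·5 − 17.5·0 = 60.0000; (r_i+r_j)·cross = 29.5·60.0000 = 1770.0000
edge 3: (17.5,5)→(19,9.5)  cross = 17.5·9.5 − 19·5 = 71.2500; (r_i+r_j)·cross = 36.5·71.2500 = 2600.6250
edge 4: (19,9.5)→(19,13)  cross = 19·13 − 19·9.5 = 66.5000; (r_i+r_j)·cross = 38·66.5000 = 2527.0000
edge 5: (19,13)→(13.5,32)  cross = 19·32 − 13.5·13 = 432.5000; (r_i+r_j)·cross = 32.5·432.5000 = 14056.2500
edge 6: (13.5,32)→(6.5,39.5)  cross = 13.5·39.5 − 6.5·32 = 325.2500; (r_i+r_j)·cross = 20·325.2500 = 6505.0000
edge 7: (6.5,39.5)→(4.5,30.5)  cross = 6.5·30.5 − 4.5·39.5 = 20.5000; (r_i+r_j)·cross = 11·20.5000 = 225.5000
edge 8: (4.5,30.5)→(1,6)  cross = 4.5·6 − 1·30.5 = -3.5000; (r_i+r_j)·cross = 5.5·-3.5000 = -19.2500
Σcross = 949.0000 → A = |Σcross|/2 = 474.5000 mm²
Σ(r_i+r_j)·cross = 27505.1250 → first moment M = |Σ|/6 = 4584.1875
R_c = M/A = 4584.1875/474.5000 = 9.6611 mm
θ = 187° = 3.263766 rad
V = θ·R_c·A = 3.263766·9.6611·474.5000 = 14961.714 mm³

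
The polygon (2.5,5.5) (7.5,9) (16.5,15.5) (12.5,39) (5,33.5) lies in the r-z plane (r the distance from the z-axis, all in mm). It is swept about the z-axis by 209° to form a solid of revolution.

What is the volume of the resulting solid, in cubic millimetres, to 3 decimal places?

Profile (r,z), 5 vertices: (2.5,5.5) (7.5,9) (16.5,15.5) (12.5,39) (5,33.5)
edge 0: (2.5,5.5)→(7.5,9)  cross = 2.5·9 − 7.5·5.5 = -18.7500; (r_i+r_j)·cross = 10·-18.7500 = -187.5000
edge 1: (7.5,9)→(16.5,15.5)  cross = 7.5·15.5 − 16.5·9 = -32.2500; (r_i+r_j)·cross = 24·-32.2500 = -774.0000
edge 2: (16.5,15.5)→(12.5,39)  cross = 16.5·39 − 12.5·15.5 = 449.7500; (r_i+r_j)·cross = 29·449.7500 = 13042.7500
edge 3: (12.5,39)→(5,33.5)  cross = 12.5·33.5 − 5·39 = 223.7500; (r_i+r_j)·cross = 17.5·223.7500 = 3915.6250
edge 4: (5,33.5)→(2.5,5.5)  cross = 5·5.5 − 2.5·33.5 = -56.2500; (r_i+r_j)·cross = 7.5·-56.2500 = -421.8750
Σcross = 566.2500 → A = |Σcross|/2 = 283.1250 mm²
Σ(r_i+r_j)·cross = 15575.0000 → first moment M = |Σ|/6 = 2595.8333
R_c = M/A = 2595.8333/283.1250 = 9.1685 mm
θ = 209° = 3.647738 rad
V = θ·R_c·A = 3.647738·9.1685·283.1250 = 9468.920 mm³

Volume = 9468.920 mm³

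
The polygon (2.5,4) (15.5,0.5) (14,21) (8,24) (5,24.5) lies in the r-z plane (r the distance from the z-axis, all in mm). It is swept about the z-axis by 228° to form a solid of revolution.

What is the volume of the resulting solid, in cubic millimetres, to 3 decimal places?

Profile (r,z), 5 vertices: (2.5,4) (15.5,0.5) (14,21) (8,24) (5,24.5)
edge 0: (2.5,4)→(15.5,0.5)  cross = 2.5·0.5 − 15.5·4 = -60.7500; (r_i+r_j)·cross = 18·-60.7500 = -1093.5000
edge 1: (15.5,0.5)→(14,21)  cross = 15.5·21 − 14·0.5 = 318.5000; (r_i+r_j)·cross = 29.5·318.5000 = 9395.7500
edge 2: (14,21)→(8,24)  cross = 14·24 − 8·21 = 168.0000; (r_i+r_j)·cross = 22·168.0000 = 3696.0000
edge 3: (8,24)→(5,24.5)  cross = 8·24.5 − 5·24 = 76.0000; (r_i+r_j)·cross = 13·76.0000 = 988.0000
edge 4: (5,24.5)→(2.5,4)  cross = 5·4 − 2.5·24.5 = -41.2500; (r_i+r_j)·cross = 7.5·-41.2500 = -309.3750
Σcross = 460.5000 → A = |Σcross|/2 = 230.2500 mm²
Σ(r_i+r_j)·cross = 12676.8750 → first moment M = |Σ|/6 = 2112.8125
R_c = M/A = 2112.8125/230.2500 = 9.1762 mm
θ = 228° = 3.979351 rad
V = θ·R_c·A = 3.979351·9.1762·230.2500 = 8407.622 mm³

Volume = 8407.622 mm³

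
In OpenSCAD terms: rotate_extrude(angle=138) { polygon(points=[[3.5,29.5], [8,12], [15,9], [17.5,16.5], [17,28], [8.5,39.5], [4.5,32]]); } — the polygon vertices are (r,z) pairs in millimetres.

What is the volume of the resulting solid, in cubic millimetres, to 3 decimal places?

Profile (r,z), 7 vertices: (3.5,29.5) (8,12) (15,9) (17.5,16.5) (17,28) (8.5,39.5) (4.5,32)
edge 0: (3.5,29.5)→(8,12)  cross = 3.5·12 − 8·29.5 = -194.0000; (r_i+r_j)·cross = 11.5·-194.0000 = -2231.0000
edge 1: (8,12)→(15,9)  cross = 8·9 − 15·12 = -108.0000; (r_i+r_j)·cross = 23·-108.0000 = -2484.0000
edge 2: (15,9)→(17.5,16.5)  cross = 15·16.5 − 17.5·9 = 90.0000; (r_i+r_j)·cross = 32.5·90.0000 = 2925.0000
edge 3: (17.5,16.5)→(17,28)  cross = 17.5·28 − 17·16.5 = 209.5000; (r_i+r_j)·cross = 34.5·209.5000 = 7227.7500
edge 4: (17,28)→(8.5,39.5)  cross = 17·39.5 − 8.5·28 = 433.5000; (r_i+r_j)·cross = 25.5·433.5000 = 11054.2500
edge 5: (8.5,39.5)→(4.5,32)  cross = 8.5·32 − 4.5·39.5 = 94.2500; (r_i+r_j)·cross = 13·94.2500 = 1225.2500
edge 6: (4.5,32)→(3.5,29.5)  cross = 4.5·29.5 − 3.5·32 = 20.7500; (r_i+r_j)·cross = 8·20.7500 = 166.0000
Σcross = 546.0000 → A = |Σcross|/2 = 273.0000 mm²
Σ(r_i+r_j)·cross = 17883.2500 → first moment M = |Σ|/6 = 2980.5417
R_c = M/A = 2980.5417/273.0000 = 10.9177 mm
θ = 138° = 2.408554 rad
V = θ·R_c·A = 2.408554·10.9177·273.0000 = 7178.797 mm³

Volume = 7178.797 mm³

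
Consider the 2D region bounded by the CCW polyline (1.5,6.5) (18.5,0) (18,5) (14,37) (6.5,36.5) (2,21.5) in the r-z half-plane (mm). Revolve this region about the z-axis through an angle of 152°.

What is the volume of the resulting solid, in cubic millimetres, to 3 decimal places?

Profile (r,z), 6 vertices: (1.5,6.5) (18.5,0) (18,5) (14,37) (6.5,36.5) (2,21.5)
edge 0: (1.5,6.5)→(18.5,0)  cross = 1.5·0 − 18.5·6.5 = -120.2500; (r_i+r_j)·cross = 20·-120.2500 = -2405.0000
edge 1: (18.5,0)→(18,5)  cross = 18.5·5 − 18·0 = 92.5000; (r_i+r_j)·cross = 36.5·92.5000 = 3376.2500
edge 2: (18,5)→(14,37)  cross = 18·37 − 14·5 = 596.0000; (r_i+r_j)·cross = 32·596.0000 = 19072.0000
edge 3: (14,37)→(6.5,36.5)  cross = 14·36.5 − 6.5·37 = 270.5000; (r_i+r_j)·cross = 20.5·270.5000 = 5545.2500
edge 4: (6.5,36.5)→(2,21.5)  cross = 6.5·21.5 − 2·36.5 = 66.7500; (r_i+r_j)·cross = 8.5·66.7500 = 567.3750
edge 5: (2,21.5)→(1.5,6.5)  cross = 2·6.5 − 1.5·21.5 = -19.2500; (r_i+r_j)·cross = 3.5·-19.2500 = -67.3750
Σcross = 886.2500 → A = |Σcross|/2 = 443.1250 mm²
Σ(r_i+r_j)·cross = 26088.5000 → first moment M = |Σ|/6 = 4348.0833
R_c = M/A = 4348.0833/443.1250 = 9.8123 mm
θ = 152° = 2.652900 rad
V = θ·R_c·A = 2.652900·9.8123·443.1250 = 11535.032 mm³

Volume = 11535.032 mm³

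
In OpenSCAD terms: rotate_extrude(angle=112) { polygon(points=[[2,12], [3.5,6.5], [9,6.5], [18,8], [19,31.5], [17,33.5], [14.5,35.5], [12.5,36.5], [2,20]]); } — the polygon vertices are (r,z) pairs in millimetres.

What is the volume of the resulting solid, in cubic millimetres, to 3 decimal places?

Profile (r,z), 9 vertices: (2,12) (3.5,6.5) (9,6.5) (18,8) (19,31.5) (17,33.5) (14.5,35.5) (12.5,36.5) (2,20)
edge 0: (2,12)→(3.5,6.5)  cross = 2·6.5 − 3.5·12 = -29.0000; (r_i+r_j)·cross = 5.5·-29.0000 = -159.5000
edge 1: (3.5,6.5)→(9,6.5)  cross = 3.5·6.5 − 9·6.5 = -35.7500; (r_i+r_j)·cross = 12.5·-35.7500 = -446.8750
edge 2: (9,6.5)→(18,8)  cross = 9·8 − 18·6.5 = -45.0000; (r_i+r_j)·cross = 27·-45.0000 = -1215.0000
edge 3: (18,8)→(19,31.5)  cross = 18·31.5 − 19·8 = 415.0000; (r_i+r_j)·cross = 37·415.0000 = 15355.0000
edge 4: (19,31.5)→(17,33.5)  cross = 19·33.5 − 17·31.5 = 101.0000; (r_i+r_j)·cross = 36·101.0000 = 3636.0000
edge 5: (17,33.5)→(14.5,35.5)  cross = 17·35.5 − 14.5·33.5 = 117.7500; (r_i+r_j)·cross = 31.5·117.7500 = 3709.1250
edge 6: (14.5,35.5)→(12.5,36.5)  cross = 14.5·36.5 − 12.5·35.5 = 85.5000; (r_i+r_j)·cross = 27·85.5000 = 2308.5000
edge 7: (12.5,36.5)→(2,20)  cross = 12.5·20 − 2·36.5 = 177.0000; (r_i+r_j)·cross = 14.5·177.0000 = 2566.5000
edge 8: (2,20)→(2,12)  cross = 2·12 − 2·20 = -16.0000; (r_i+r_j)·cross = 4·-16.0000 = -64.0000
Σcross = 770.5000 → A = |Σcross|/2 = 385.2500 mm²
Σ(r_i+r_j)·cross = 25689.7500 → first moment M = |Σ|/6 = 4281.6250
R_c = M/A = 4281.6250/385.2500 = 11.1139 mm
θ = 112° = 1.954769 rad
V = θ·R_c·A = 1.954769·11.1139·385.2500 = 8369.587 mm³

Volume = 8369.587 mm³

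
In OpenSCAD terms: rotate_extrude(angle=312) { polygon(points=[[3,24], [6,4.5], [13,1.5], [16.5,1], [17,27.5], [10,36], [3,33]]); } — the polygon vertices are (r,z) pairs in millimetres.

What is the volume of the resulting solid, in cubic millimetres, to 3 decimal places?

Profile (r,z), 7 vertices: (3,24) (6,4.5) (13,1.5) (16.5,1) (17,27.5) (10,36) (3,33)
edge 0: (3,24)→(6,4.5)  cross = 3·4.5 − 6·24 = -130.5000; (r_i+r_j)·cross = 9·-130.5000 = -1174.5000
edge 1: (6,4.5)→(13,1.5)  cross = 6·1.5 − 13·4.5 = -49.5000; (r_i+r_j)·cross = 19·-49.5000 = -940.5000
edge 2: (13,1.5)→(16.5,1)  cross = 13·1 − 16.5·1.5 = -11.7500; (r_i+r_j)·cross = 29.5·-11.7500 = -346.6250
edge 3: (16.5,1)→(17,27.5)  cross = 16.5·27.5 − 17·1 = 436.7500; (r_i+r_j)·cross = 33.5·436.7500 = 14631.1250
edge 4: (17,27.5)→(10,36)  cross = 17·36 − 10·27.5 = 337.0000; (r_i+r_j)·cross = 27·337.0000 = 9099.0000
edge 5: (10,36)→(3,33)  cross = 10·33 − 3·36 = 222.0000; (r_i+r_j)·cross = 13·222.0000 = 2886.0000
edge 6: (3,33)→(3,24)  cross = 3·24 − 3·33 = -27.0000; (r_i+r_j)·cross = 6·-27.0000 = -162.0000
Σcross = 777.0000 → A = |Σcross|/2 = 388.5000 mm²
Σ(r_i+r_j)·cross = 23992.5000 → first moment M = |Σ|/6 = 3998.7500
R_c = M/A = 3998.7500/388.5000 = 10.2928 mm
θ = 312° = 5.445427 rad
V = θ·R_c·A = 5.445427·10.2928·388.5000 = 21774.902 mm³

Volume = 21774.902 mm³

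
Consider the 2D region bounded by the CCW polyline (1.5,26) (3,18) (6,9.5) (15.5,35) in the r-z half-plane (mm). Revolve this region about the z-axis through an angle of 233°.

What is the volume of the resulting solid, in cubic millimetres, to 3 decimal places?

Volume = 4312.393 mm³

Profile (r,z), 4 vertices: (1.5,26) (3,18) (6,9.5) (15.5,35)
edge 0: (1.5,26)→(3,18)  cross = 1.5·18 − 3·26 = -51.0000; (r_i+r_j)·cross = 4.5·-51.0000 = -229.5000
edge 1: (3,18)→(6,9.5)  cross = 3·9.5 − 6·18 = -79.5000; (r_i+r_j)·cross = 9·-79.5000 = -715.5000
edge 2: (6,9.5)→(15.5,35)  cross = 6·35 − 15.5·9.5 = 62.7500; (r_i+r_j)·cross = 21.5·62.7500 = 1349.1250
edge 3: (15.5,35)→(1.5,26)  cross = 15.5·26 − 1.5·35 = 350.5000; (r_i+r_j)·cross = 17·350.5000 = 5958.5000
Σcross = 282.7500 → A = |Σcross|/2 = 141.3750 mm²
Σ(r_i+r_j)·cross = 6362.6250 → first moment M = |Σ|/6 = 1060.4375
R_c = M/A = 1060.4375/141.3750 = 7.5009 mm
θ = 233° = 4.066617 rad
V = θ·R_c·A = 4.066617·7.5009·141.3750 = 4312.393 mm³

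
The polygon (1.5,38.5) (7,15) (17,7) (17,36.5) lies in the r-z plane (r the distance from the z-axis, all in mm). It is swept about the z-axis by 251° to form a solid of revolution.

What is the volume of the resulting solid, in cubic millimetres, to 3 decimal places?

Volume = 15407.830 mm³

Profile (r,z), 4 vertices: (1.5,38.5) (7,15) (17,7) (17,36.5)
edge 0: (1.5,38.5)→(7,15)  cross = 1.5·15 − 7·38.5 = -247.0000; (r_i+r_j)·cross = 8.5·-247.0000 = -2099.5000
edge 1: (7,15)→(17,7)  cross = 7·7 − 17·15 = -206.0000; (r_i+r_j)·cross = 24·-206.0000 = -4944.0000
edge 2: (17,7)→(17,36.5)  cross = 17·36.5 − 17·7 = 501.5000; (r_i+r_j)·cross = 34·501.5000 = 17051.0000
edge 3: (17,36.5)→(1.5,38.5)  cross = 17·38.5 − 1.5·36.5 = 599.7500; (r_i+r_j)·cross = 18.5·599.7500 = 11095.3750
Σcross = 648.2500 → A = |Σcross|/2 = 324.1250 mm²
Σ(r_i+r_j)·cross = 21102.8750 → first moment M = |Σ|/6 = 3517.1458
R_c = M/A = 3517.1458/324.1250 = 10.8512 mm
θ = 251° = 4.380776 rad
V = θ·R_c·A = 4.380776·10.8512·324.1250 = 15407.830 mm³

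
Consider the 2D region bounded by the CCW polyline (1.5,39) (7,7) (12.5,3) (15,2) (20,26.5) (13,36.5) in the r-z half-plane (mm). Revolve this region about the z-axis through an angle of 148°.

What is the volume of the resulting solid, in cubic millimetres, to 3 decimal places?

Profile (r,z), 6 vertices: (1.5,39) (7,7) (12.5,3) (15,2) (20,26.5) (13,36.5)
edge 0: (1.5,39)→(7,7)  cross = 1.5·7 − 7·39 = -262.5000; (r_i+r_j)·cross = 8.5·-262.5000 = -2231.2500
edge 1: (7,7)→(12.5,3)  cross = 7·3 − 12.5·7 = -66.5000; (r_i+r_j)·cross = 19.5·-66.5000 = -1296.7500
edge 2: (12.5,3)→(15,2)  cross = 12.5·2 − 15·3 = -20.0000; (r_i+r_j)·cross = 27.5·-20.0000 = -550.0000
edge 3: (15,2)→(20,26.5)  cross = 15·26.5 − 20·2 = 357.5000; (r_i+r_j)·cross = 35·357.5000 = 12512.5000
edge 4: (20,26.5)→(13,36.5)  cross = 20·36.5 − 13·26.5 = 385.5000; (r_i+r_j)·cross = 33·385.5000 = 12721.5000
edge 5: (13,36.5)→(1.5,39)  cross = 13·39 − 1.5·36.5 = 452.2500; (r_i+r_j)·cross = 14.5·452.2500 = 6557.6250
Σcross = 846.2500 → A = |Σcross|/2 = 423.1250 mm²
Σ(r_i+r_j)·cross = 27713.6250 → first moment M = |Σ|/6 = 4618.9375
R_c = M/A = 4618.9375/423.1250 = 10.9162 mm
θ = 148° = 2.583087 rad
V = θ·R_c·A = 2.583087·10.9162·423.1250 = 11931.119 mm³

Volume = 11931.119 mm³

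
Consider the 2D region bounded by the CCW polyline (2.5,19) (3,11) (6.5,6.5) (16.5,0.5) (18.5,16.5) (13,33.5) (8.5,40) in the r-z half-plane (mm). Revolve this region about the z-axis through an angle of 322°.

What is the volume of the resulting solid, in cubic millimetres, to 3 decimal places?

Profile (r,z), 7 vertices: (2.5,19) (3,11) (6.5,6.5) (16.5,0.5) (18.5,16.5) (13,33.5) (8.5,40)
edge 0: (2.5,19)→(3,11)  cross = 2.5·11 − 3·19 = -29.5000; (r_i+r_j)·cross = 5.5·-29.5000 = -162.2500
edge 1: (3,11)→(6.5,6.5)  cross = 3·6.5 − 6.5·11 = -52.0000; (r_i+r_j)·cross = 9.5·-52.0000 = -494.0000
edge 2: (6.5,6.5)→(16.5,0.5)  cross = 6.5·0.5 − 16.5·6.5 = -104.0000; (r_i+r_j)·cross = 23·-104.0000 = -2392.0000
edge 3: (16.5,0.5)→(18.5,16.5)  cross = 16.5·16.5 − 18.5·0.5 = 263.0000; (r_i+r_j)·cross = 35·263.0000 = 9205.0000
edge 4: (18.5,16.5)→(13,33.5)  cross = 18.5·33.5 − 13·16.5 = 405.2500; (r_i+r_j)·cross = 31.5·405.2500 = 12765.3750
edge 5: (13,33.5)→(8.5,40)  cross = 13·40 − 8.5·33.5 = 235.2500; (r_i+r_j)·cross = 21.5·235.2500 = 5057.8750
edge 6: (8.5,40)→(2.5,19)  cross = 8.5·19 − 2.5·40 = 61.5000; (r_i+r_j)·cross = 11·61.5000 = 676.5000
Σcross = 779.5000 → A = |Σcross|/2 = 389.7500 mm²
Σ(r_i+r_j)·cross = 24656.5000 → first moment M = |Σ|/6 = 4109.4167
R_c = M/A = 4109.4167/389.7500 = 10.5437 mm
θ = 322° = 5.619960 rad
V = θ·R_c·A = 5.619960·10.5437·389.7500 = 23094.758 mm³

Volume = 23094.758 mm³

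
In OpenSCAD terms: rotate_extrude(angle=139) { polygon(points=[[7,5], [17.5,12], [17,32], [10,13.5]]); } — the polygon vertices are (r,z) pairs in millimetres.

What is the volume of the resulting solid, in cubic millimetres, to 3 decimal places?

Volume = 3637.495 mm³

Profile (r,z), 4 vertices: (7,5) (17.5,12) (17,32) (10,13.5)
edge 0: (7,5)→(17.5,12)  cross = 7·12 − 17.5·5 = -3.5000; (r_i+r_j)·cross = 24.5·-3.5000 = -85.7500
edge 1: (17.5,12)→(17,32)  cross = 17.5·32 − 17·12 = 356.0000; (r_i+r_j)·cross = 34.5·356.0000 = 12282.0000
edge 2: (17,32)→(10,13.5)  cross = 17·13.5 − 10·32 = -90.5000; (r_i+r_j)·cross = 27·-90.5000 = -2443.5000
edge 3: (10,13.5)→(7,5)  cross = 10·5 − 7·13.5 = -44.5000; (r_i+r_j)·cross = 17·-44.5000 = -756.5000
Σcross = 217.5000 → A = |Σcross|/2 = 108.7500 mm²
Σ(r_i+r_j)·cross = 8996.2500 → first moment M = |Σ|/6 = 1499.3750
R_c = M/A = 1499.3750/108.7500 = 13.7874 mm
θ = 139° = 2.426008 rad
V = θ·R_c·A = 2.426008·13.7874·108.7500 = 3637.495 mm³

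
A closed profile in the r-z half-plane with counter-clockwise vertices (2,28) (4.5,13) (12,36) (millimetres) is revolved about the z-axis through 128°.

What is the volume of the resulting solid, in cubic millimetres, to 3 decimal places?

Profile (r,z), 3 vertices: (2,28) (4.5,13) (12,36)
edge 0: (2,28)→(4.5,13)  cross = 2·13 − 4.5·28 = -100.0000; (r_i+r_j)·cross = 6.5·-100.0000 = -650.0000
edge 1: (4.5,13)→(12,36)  cross = 4.5·36 − 12·13 = 6.0000; (r_i+r_j)·cross = 16.5·6.0000 = 99.0000
edge 2: (12,36)→(2,28)  cross = 12·28 − 2·36 = 264.0000; (r_i+r_j)·cross = 14·264.0000 = 3696.0000
Σcross = 170.0000 → A = |Σcross|/2 = 85.0000 mm²
Σ(r_i+r_j)·cross = 3145.0000 → first moment M = |Σ|/6 = 524.1667
R_c = M/A = 524.1667/85.0000 = 6.1667 mm
θ = 128° = 2.234021 rad
V = θ·R_c·A = 2.234021·6.1667·85.0000 = 1171.000 mm³

Volume = 1171.000 mm³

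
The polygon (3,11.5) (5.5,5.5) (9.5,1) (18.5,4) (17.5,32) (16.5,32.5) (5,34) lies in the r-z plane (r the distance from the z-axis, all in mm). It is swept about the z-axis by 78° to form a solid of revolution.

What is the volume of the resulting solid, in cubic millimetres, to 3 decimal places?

Volume = 6315.930 mm³

Profile (r,z), 7 vertices: (3,11.5) (5.5,5.5) (9.5,1) (18.5,4) (17.5,32) (16.5,32.5) (5,34)
edge 0: (3,11.5)→(5.5,5.5)  cross = 3·5.5 − 5.5·11.5 = -46.7500; (r_i+r_j)·cross = 8.5·-46.7500 = -397.3750
edge 1: (5.5,5.5)→(9.5,1)  cross = 5.5·1 − 9.5·5.5 = -46.7500; (r_i+r_j)·cross = 15·-46.7500 = -701.2500
edge 2: (9.5,1)→(18.5,4)  cross = 9.5·4 − 18.5·1 = 19.5000; (r_i+r_j)·cross = 28·19.5000 = 546.0000
edge 3: (18.5,4)→(17.5,32)  cross = 18.5·32 − 17.5·4 = 522.0000; (r_i+r_j)·cross = 36·522.0000 = 18792.0000
edge 4: (17.5,32)→(16.5,32.5)  cross = 17.5·32.5 − 16.5·32 = 40.7500; (r_i+r_j)·cross = 34·40.7500 = 1385.5000
edge 5: (16.5,32.5)→(5,34)  cross = 16.5·34 − 5·32.5 = 398.5000; (r_i+r_j)·cross = 21.5·398.5000 = 8567.7500
edge 6: (5,34)→(3,11.5)  cross = 5·11.5 − 3·34 = -44.5000; (r_i+r_j)·cross = 8·-44.5000 = -356.0000
Σcross = 842.7500 → A = |Σcross|/2 = 421.3750 mm²
Σ(r_i+r_j)·cross = 27836.6250 → first moment M = |Σ|/6 = 4639.4375
R_c = M/A = 4639.4375/421.3750 = 11.0102 mm
θ = 78° = 1.361357 rad
V = θ·R_c·A = 1.361357·11.0102·421.3750 = 6315.930 mm³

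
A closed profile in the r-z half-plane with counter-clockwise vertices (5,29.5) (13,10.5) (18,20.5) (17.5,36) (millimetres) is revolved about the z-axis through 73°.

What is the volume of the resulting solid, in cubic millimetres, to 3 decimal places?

Profile (r,z), 4 vertices: (5,29.5) (13,10.5) (18,20.5) (17.5,36)
edge 0: (5,29.5)→(13,10.5)  cross = 5·10.5 − 13·29.5 = -331.0000; (r_i+r_j)·cross = 18·-331.0000 = -5958.0000
edge 1: (13,10.5)→(18,20.5)  cross = 13·20.5 − 18·10.5 = 77.5000; (r_i+r_j)·cross = 31·77.5000 = 2402.5000
edge 2: (18,20.5)→(17.5,36)  cross = 18·36 − 17.5·20.5 = 289.2500; (r_i+r_j)·cross = 35.5·289.2500 = 10268.3750
edge 3: (17.5,36)→(5,29.5)  cross = 17.5·29.5 − 5·36 = 336.2500; (r_i+r_j)·cross = 22.5·336.2500 = 7565.6250
Σcross = 372.0000 → A = |Σcross|/2 = 186.0000 mm²
Σ(r_i+r_j)·cross = 14278.5000 → first moment M = |Σ|/6 = 2379.7500
R_c = M/A = 2379.7500/186.0000 = 12.7944 mm
θ = 73° = 1.274090 rad
V = θ·R_c·A = 1.274090·12.7944·186.0000 = 3032.017 mm³

Volume = 3032.017 mm³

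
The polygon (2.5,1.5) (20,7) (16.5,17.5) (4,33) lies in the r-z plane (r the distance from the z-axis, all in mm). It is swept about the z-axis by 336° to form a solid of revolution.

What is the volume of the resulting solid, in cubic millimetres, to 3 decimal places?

Volume = 17112.046 mm³

Profile (r,z), 4 vertices: (2.5,1.5) (20,7) (16.5,17.5) (4,33)
edge 0: (2.5,1.5)→(20,7)  cross = 2.5·7 − 20·1.5 = -12.5000; (r_i+r_j)·cross = 22.5·-12.5000 = -281.2500
edge 1: (20,7)→(16.5,17.5)  cross = 20·17.5 − 16.5·7 = 234.5000; (r_i+r_j)·cross = 36.5·234.5000 = 8559.2500
edge 2: (16.5,17.5)→(4,33)  cross = 16.5·33 − 4·17.5 = 474.5000; (r_i+r_j)·cross = 20.5·474.5000 = 9727.2500
edge 3: (4,33)→(2.5,1.5)  cross = 4·1.5 − 2.5·33 = -76.5000; (r_i+r_j)·cross = 6.5·-76.5000 = -497.2500
Σcross = 620.0000 → A = |Σcross|/2 = 310.0000 mm²
Σ(r_i+r_j)·cross = 17508.0000 → first moment M = |Σ|/6 = 2918.0000
R_c = M/A = 2918.0000/310.0000 = 9.4129 mm
θ = 336° = 5.864306 rad
V = θ·R_c·A = 5.864306·9.4129·310.0000 = 17112.046 mm³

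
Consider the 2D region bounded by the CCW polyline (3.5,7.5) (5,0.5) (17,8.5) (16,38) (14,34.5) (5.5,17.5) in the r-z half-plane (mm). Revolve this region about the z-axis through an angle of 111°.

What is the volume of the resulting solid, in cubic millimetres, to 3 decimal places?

Profile (r,z), 6 vertices: (3.5,7.5) (5,0.5) (17,8.5) (16,38) (14,34.5) (5.5,17.5)
edge 0: (3.5,7.5)→(5,0.5)  cross = 3.5·0.5 − 5·7.5 = -35.7500; (r_i+r_j)·cross = 8.5·-35.7500 = -303.8750
edge 1: (5,0.5)→(17,8.5)  cross = 5·8.5 − 17·0.5 = 34.0000; (r_i+r_j)·cross = 22·34.0000 = 748.0000
edge 2: (17,8.5)→(16,38)  cross = 17·38 − 16·8.5 = 510.0000; (r_i+r_j)·cross = 33·510.0000 = 16830.0000
edge 3: (16,38)→(14,34.5)  cross = 16·34.5 − 14·38 = 20.0000; (r_i+r_j)·cross = 30·20.0000 = 600.0000
edge 4: (14,34.5)→(5.5,17.5)  cross = 14·17.5 − 5.5·34.5 = 55.2500; (r_i+r_j)·cross = 19.5·55.2500 = 1077.3750
edge 5: (5.5,17.5)→(3.5,7.5)  cross = 5.5·7.5 − 3.5·17.5 = -20.0000; (r_i+r_j)·cross = 9·-20.0000 = -180.0000
Σcross = 563.5000 → A = |Σcross|/2 = 281.7500 mm²
Σ(r_i+r_j)·cross = 18771.5000 → first moment M = |Σ|/6 = 3128.5833
R_c = M/A = 3128.5833/281.7500 = 11.1041 mm
θ = 111° = 1.937315 rad
V = θ·R_c·A = 1.937315·11.1041·281.7500 = 6061.053 mm³

Volume = 6061.053 mm³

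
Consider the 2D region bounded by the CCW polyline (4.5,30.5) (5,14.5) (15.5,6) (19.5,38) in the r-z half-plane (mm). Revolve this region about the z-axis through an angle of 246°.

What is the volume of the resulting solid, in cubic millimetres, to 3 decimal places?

Profile (r,z), 4 vertices: (4.5,30.5) (5,14.5) (15.5,6) (19.5,38)
edge 0: (4.5,30.5)→(5,14.5)  cross = 4.5·14.5 − 5·30.5 = -87.2500; (r_i+r_j)·cross = 9.5·-87.2500 = -828.8750
edge 1: (5,14.5)→(15.5,6)  cross = 5·6 − 15.5·14.5 = -194.7500; (r_i+r_j)·cross = 20.5·-194.7500 = -3992.3750
edge 2: (15.5,6)→(19.5,38)  cross = 15.5·38 − 19.5·6 = 472.0000; (r_i+r_j)·cross = 35·472.0000 = 16520.0000
edge 3: (19.5,38)→(4.5,30.5)  cross = 19.5·30.5 − 4.5·38 = 423.7500; (r_i+r_j)·cross = 24·423.7500 = 10170.0000
Σcross = 613.7500 → A = |Σcross|/2 = 306.8750 mm²
Σ(r_i+r_j)·cross = 21868.7500 → first moment M = |Σ|/6 = 3644.7917
R_c = M/A = 3644.7917/306.8750 = 11.8771 mm
θ = 246° = 4.293510 rad
V = θ·R_c·A = 4.293510·11.8771·306.8750 = 15648.949 mm³

Volume = 15648.949 mm³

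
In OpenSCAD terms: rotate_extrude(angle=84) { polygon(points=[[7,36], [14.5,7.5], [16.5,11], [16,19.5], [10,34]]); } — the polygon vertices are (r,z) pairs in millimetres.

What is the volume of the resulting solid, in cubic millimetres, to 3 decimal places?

Profile (r,z), 5 vertices: (7,36) (14.5,7.5) (16.5,11) (16,19.5) (10,34)
edge 0: (7,36)→(14.5,7.5)  cross = 7·7.5 − 14.5·36 = -469.5000; (r_i+r_j)·cross = 21.5·-469.5000 = -10094.2500
edge 1: (14.5,7.5)→(16.5,11)  cross = 14.5·11 − 16.5·7.5 = 35.7500; (r_i+r_j)·cross = 31·35.7500 = 1108.2500
edge 2: (16.5,11)→(16,19.5)  cross = 16.5·19.5 − 16·11 = 145.7500; (r_i+r_j)·cross = 32.5·145.7500 = 4736.8750
edge 3: (16,19.5)→(10,34)  cross = 16·34 − 10·19.5 = 349.0000; (r_i+r_j)·cross = 26·349.0000 = 9074.0000
edge 4: (10,34)→(7,36)  cross = 10·36 − 7·34 = 122.0000; (r_i+r_j)·cross = 17·122.0000 = 2074.0000
Σcross = 183.0000 → A = |Σcross|/2 = 91.5000 mm²
Σ(r_i+r_j)·cross = 6898.8750 → first moment M = |Σ|/6 = 1149.8125
R_c = M/A = 1149.8125/91.5000 = 12.5663 mm
θ = 84° = 1.466077 rad
V = θ·R_c·A = 1.466077·12.5663·91.5000 = 1685.713 mm³

Volume = 1685.713 mm³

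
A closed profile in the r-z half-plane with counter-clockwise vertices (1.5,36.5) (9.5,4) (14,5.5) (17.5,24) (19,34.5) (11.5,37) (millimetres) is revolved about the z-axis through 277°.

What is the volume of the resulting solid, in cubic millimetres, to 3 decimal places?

Profile (r,z), 6 vertices: (1.5,36.5) (9.5,4) (14,5.5) (17.5,24) (19,34.5) (11.5,37)
edge 0: (1.5,36.5)→(9.5,4)  cross = 1.5·4 − 9.5·36.5 = -340.7500; (r_i+r_j)·cross = 11·-340.7500 = -3748.2500
edge 1: (9.5,4)→(14,5.5)  cross = 9.5·5.5 − 14·4 = -3.7500; (r_i+r_j)·cross = 23.5·-3.7500 = -88.1250
edge 2: (14,5.5)→(17.5,24)  cross = 14·24 − 17.5·5.5 = 239.7500; (r_i+r_j)·cross = 31.5·239.7500 = 7552.1250
edge 3: (17.5,24)→(19,34.5)  cross = 17.5·34.5 − 19·24 = 147.7500; (r_i+r_j)·cross = 36.5·147.7500 = 5392.8750
edge 4: (19,34.5)→(11.5,37)  cross = 19·37 − 11.5·34.5 = 306.2500; (r_i+r_j)·cross = 30.5·306.2500 = 9340.6250
edge 5: (11.5,37)→(1.5,36.5)  cross = 11.5·36.5 − 1.5·37 = 364.2500; (r_i+r_j)·cross = 13·364.2500 = 4735.2500
Σcross = 713.5000 → A = |Σcross|/2 = 356.7500 mm²
Σ(r_i+r_j)·cross = 23184.5000 → first moment M = |Σ|/6 = 3864.0833
R_c = M/A = 3864.0833/356.7500 = 10.8313 mm
θ = 277° = 4.834562 rad
V = θ·R_c·A = 4.834562·10.8313·356.7500 = 18681.151 mm³

Volume = 18681.151 mm³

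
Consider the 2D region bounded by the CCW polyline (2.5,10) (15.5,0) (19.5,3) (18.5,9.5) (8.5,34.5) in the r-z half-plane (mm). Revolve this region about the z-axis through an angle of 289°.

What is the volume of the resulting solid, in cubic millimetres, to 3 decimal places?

Volume = 15810.213 mm³

Profile (r,z), 5 vertices: (2.5,10) (15.5,0) (19.5,3) (18.5,9.5) (8.5,34.5)
edge 0: (2.5,10)→(15.5,0)  cross = 2.5·0 − 15.5·10 = -155.0000; (r_i+r_j)·cross = 18·-155.0000 = -2790.0000
edge 1: (15.5,0)→(19.5,3)  cross = 15.5·3 − 19.5·0 = 46.5000; (r_i+r_j)·cross = 35·46.5000 = 1627.5000
edge 2: (19.5,3)→(18.5,9.5)  cross = 19.5·9.5 − 18.5·3 = 129.7500; (r_i+r_j)·cross = 38·129.7500 = 4930.5000
edge 3: (18.5,9.5)→(8.5,34.5)  cross = 18.5·34.5 − 8.5·9.5 = 557.5000; (r_i+r_j)·cross = 27·557.5000 = 15052.5000
edge 4: (8.5,34.5)→(2.5,10)  cross = 8.5·10 − 2.5·34.5 = -1.2500; (r_i+r_j)·cross = 11·-1.2500 = -13.7500
Σcross = 577.5000 → A = |Σcross|/2 = 288.7500 mm²
Σ(r_i+r_j)·cross = 18806.7500 → first moment M = |Σ|/6 = 3134.4583
R_c = M/A = 3134.4583/288.7500 = 10.8553 mm
θ = 289° = 5.044002 rad
V = θ·R_c·A = 5.044002·10.8553·288.7500 = 15810.213 mm³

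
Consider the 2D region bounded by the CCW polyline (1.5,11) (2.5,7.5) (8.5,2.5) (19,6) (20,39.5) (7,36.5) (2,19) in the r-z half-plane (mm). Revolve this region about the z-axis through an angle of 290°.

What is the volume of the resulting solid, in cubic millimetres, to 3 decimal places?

Profile (r,z), 7 vertices: (1.5,11) (2.5,7.5) (8.5,2.5) (19,6) (20,39.5) (7,36.5) (2,19)
edge 0: (1.5,11)→(2.5,7.5)  cross = 1.5·7.5 − 2.5·11 = -16.2500; (r_i+r_j)·cross = 4·-16.2500 = -65.0000
edge 1: (2.5,7.5)→(8.5,2.5)  cross = 2.5·2.5 − 8.5·7.5 = -57.5000; (r_i+r_j)·cross = 11·-57.5000 = -632.5000
edge 2: (8.5,2.5)→(19,6)  cross = 8.5·6 − 19·2.5 = 3.5000; (r_i+r_j)·cross = 27.5·3.5000 = 96.2500
edge 3: (19,6)→(20,39.5)  cross = 19·39.5 − 20·6 = 630.5000; (r_i+r_j)·cross = 39·630.5000 = 24589.5000
edge 4: (20,39.5)→(7,36.5)  cross = 20·36.5 − 7·39.5 = 453.5000; (r_i+r_j)·cross = 27·453.5000 = 12244.5000
edge 5: (7,36.5)→(2,19)  cross = 7·19 − 2·36.5 = 60.0000; (r_i+r_j)·cross = 9·60.0000 = 540.0000
edge 6: (2,19)→(1.5,11)  cross = 2·11 − 1.5·19 = -6.5000; (r_i+r_j)·cross = 3.5·-6.5000 = -22.7500
Σcross = 1067.2500 → A = |Σcross|/2 = 533.6250 mm²
Σ(r_i+r_j)·cross = 36750.0000 → first moment M = |Σ|/6 = 6125.0000
R_c = M/A = 6125.0000/533.6250 = 11.4781 mm
θ = 290° = 5.061455 rad
V = θ·R_c·A = 5.061455·11.4781·533.6250 = 31001.411 mm³

Volume = 31001.411 mm³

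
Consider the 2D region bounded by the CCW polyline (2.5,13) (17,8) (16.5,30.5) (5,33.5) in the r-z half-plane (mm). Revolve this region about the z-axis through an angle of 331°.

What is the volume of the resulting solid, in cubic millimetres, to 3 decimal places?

Profile (r,z), 4 vertices: (2.5,13) (17,8) (16.5,30.5) (5,33.5)
edge 0: (2.5,13)→(17,8)  cross = 2.5·8 − 17·13 = -201.0000; (r_i+r_j)·cross = 19.5·-201.0000 = -3919.5000
edge 1: (17,8)→(16.5,30.5)  cross = 17·30.5 − 16.5·8 = 386.5000; (r_i+r_j)·cross = 33.5·386.5000 = 12947.7500
edge 2: (16.5,30.5)→(5,33.5)  cross = 16.5·33.5 − 5·30.5 = 400.2500; (r_i+r_j)·cross = 21.5·400.2500 = 8605.3750
edge 3: (5,33.5)→(2.5,13)  cross = 5·13 − 2.5·33.5 = -18.7500; (r_i+r_j)·cross = 7.5·-18.7500 = -140.6250
Σcross = 567.0000 → A = |Σcross|/2 = 283.5000 mm²
Σ(r_i+r_j)·cross = 17493.0000 → first moment M = |Σ|/6 = 2915.5000
R_c = M/A = 2915.5000/283.5000 = 10.2840 mm
θ = 331° = 5.777040 rad
V = θ·R_c·A = 5.777040·10.2840·283.5000 = 16842.960 mm³

Volume = 16842.960 mm³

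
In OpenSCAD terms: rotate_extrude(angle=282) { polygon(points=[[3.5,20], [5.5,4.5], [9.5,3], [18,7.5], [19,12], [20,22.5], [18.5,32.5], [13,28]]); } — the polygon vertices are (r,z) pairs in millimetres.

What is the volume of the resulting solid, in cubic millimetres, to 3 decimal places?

Volume = 19642.197 mm³

Profile (r,z), 8 vertices: (3.5,20) (5.5,4.5) (9.5,3) (18,7.5) (19,12) (20,22.5) (18.5,32.5) (13,28)
edge 0: (3.5,20)→(5.5,4.5)  cross = 3.5·4.5 − 5.5·20 = -94.2500; (r_i+r_j)·cross = 9·-94.2500 = -848.2500
edge 1: (5.5,4.5)→(9.5,3)  cross = 5.5·3 − 9.5·4.5 = -26.2500; (r_i+r_j)·cross = 15·-26.2500 = -393.7500
edge 2: (9.5,3)→(18,7.5)  cross = 9.5·7.5 − 18·3 = 17.2500; (r_i+r_j)·cross = 27.5·17.2500 = 474.3750
edge 3: (18,7.5)→(19,12)  cross = 18·12 − 19·7.5 = 73.5000; (r_i+r_j)·cross = 37·73.5000 = 2719.5000
edge 4: (19,12)→(20,22.5)  cross = 19·22.5 − 20·12 = 187.5000; (r_i+r_j)·cross = 39·187.5000 = 7312.5000
edge 5: (20,22.5)→(18.5,32.5)  cross = 20·32.5 − 18.5·22.5 = 233.7500; (r_i+r_j)·cross = 38.5·233.7500 = 8999.3750
edge 6: (18.5,32.5)→(13,28)  cross = 18.5·28 − 13·32.5 = 95.5000; (r_i+r_j)·cross = 31.5·95.5000 = 3008.2500
edge 7: (13,28)→(3.5,20)  cross = 13·20 − 3.5·28 = 162.0000; (r_i+r_j)·cross = 16.5·162.0000 = 2673.0000
Σcross = 649.0000 → A = |Σcross|/2 = 324.5000 mm²
Σ(r_i+r_j)·cross = 23945.0000 → first moment M = |Σ|/6 = 3990.8333
R_c = M/A = 3990.8333/324.5000 = 12.2984 mm
θ = 282° = 4.921828 rad
V = θ·R_c·A = 4.921828·12.2984·324.5000 = 19642.197 mm³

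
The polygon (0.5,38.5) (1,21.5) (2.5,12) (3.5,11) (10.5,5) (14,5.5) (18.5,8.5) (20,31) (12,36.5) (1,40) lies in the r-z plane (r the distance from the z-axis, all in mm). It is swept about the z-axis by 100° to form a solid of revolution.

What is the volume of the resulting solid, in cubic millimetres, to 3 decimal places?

Profile (r,z), 10 vertices: (0.5,38.5) (1,21.5) (2.5,12) (3.5,11) (10.5,5) (14,5.5) (18.5,8.5) (20,31) (12,36.5) (1,40)
edge 0: (0.5,38.5)→(1,21.5)  cross = 0.5·21.5 − 1·38.5 = -27.7500; (r_i+r_j)·cross = 1.5·-27.7500 = -41.6250
edge 1: (1,21.5)→(2.5,12)  cross = 1·12 − 2.5·21.5 = -41.7500; (r_i+r_j)·cross = 3.5·-41.7500 = -146.1250
edge 2: (2.5,12)→(3.5,11)  cross = 2.5·11 − 3.5·12 = -14.5000; (r_i+r_j)·cross = 6·-14.5000 = -87.0000
edge 3: (3.5,11)→(10.5,5)  cross = 3.5·5 − 10.5·11 = -98.0000; (r_i+r_j)·cross = 14·-98.0000 = -1372.0000
edge 4: (10.5,5)→(14,5.5)  cross = 10.5·5.5 − 14·5 = -12.2500; (r_i+r_j)·cross = 24.5·-12.2500 = -300.1250
edge 5: (14,5.5)→(18.5,8.5)  cross = 14·8.5 − 18.5·5.5 = 17.2500; (r_i+r_j)·cross = 32.5·17.2500 = 560.6250
edge 6: (18.5,8.5)→(20,31)  cross = 18.5·31 − 20·8.5 = 403.5000; (r_i+r_j)·cross = 38.5·403.5000 = 15534.7500
edge 7: (20,31)→(12,36.5)  cross = 20·36.5 − 12·31 = 358.0000; (r_i+r_j)·cross = 32·358.0000 = 11456.0000
edge 8: (12,36.5)→(1,40)  cross = 12·40 − 1·36.5 = 443.5000; (r_i+r_j)·cross = 13·443.5000 = 5765.5000
edge 9: (1,40)→(0.5,38.5)  cross = 1·38.5 − 0.5·40 = 18.5000; (r_i+r_j)·cross = 1.5·18.5000 = 27.7500
Σcross = 1046.5000 → A = |Σcross|/2 = 523.2500 mm²
Σ(r_i+r_j)·cross = 31397.7500 → first moment M = |Σ|/6 = 5232.9583
R_c = M/A = 5232.9583/523.2500 = 10.0009 mm
θ = 100° = 1.745329 rad
V = θ·R_c·A = 1.745329·10.0009·523.2500 = 9133.235 mm³

Volume = 9133.235 mm³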